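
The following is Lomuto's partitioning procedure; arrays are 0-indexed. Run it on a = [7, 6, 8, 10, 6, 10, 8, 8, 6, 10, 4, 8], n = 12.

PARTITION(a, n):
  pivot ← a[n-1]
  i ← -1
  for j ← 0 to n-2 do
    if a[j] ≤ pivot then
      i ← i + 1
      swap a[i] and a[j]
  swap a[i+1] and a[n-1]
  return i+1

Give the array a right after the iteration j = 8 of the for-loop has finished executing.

pivot = a[11] = 8; i = -1
j=0: a[0]=7 ≤ 8 → i=0, swap a[0],a[0] (no change) → [7, 6, 8, 10, 6, 10, 8, 8, 6, 10, 4, 8]
j=1: a[1]=6 ≤ 8 → i=1, swap a[1],a[1] (no change) → [7, 6, 8, 10, 6, 10, 8, 8, 6, 10, 4, 8]
j=2: a[2]=8 ≤ 8 → i=2, swap a[2],a[2] (no change) → [7, 6, 8, 10, 6, 10, 8, 8, 6, 10, 4, 8]
j=3: a[3]=10 > 8 → no swap
j=4: a[4]=6 ≤ 8 → i=3, swap a[3],a[4] → [7, 6, 8, 6, 10, 10, 8, 8, 6, 10, 4, 8]
j=5: a[5]=10 > 8 → no swap
j=6: a[6]=8 ≤ 8 → i=4, swap a[4],a[6] → [7, 6, 8, 6, 8, 10, 10, 8, 6, 10, 4, 8]
j=7: a[7]=8 ≤ 8 → i=5, swap a[5],a[7] → [7, 6, 8, 6, 8, 8, 10, 10, 6, 10, 4, 8]
j=8: a[8]=6 ≤ 8 → i=6, swap a[6],a[8] → [7, 6, 8, 6, 8, 8, 6, 10, 10, 10, 4, 8]
(after j=8) a = [7, 6, 8, 6, 8, 8, 6, 10, 10, 10, 4, 8]

[7, 6, 8, 6, 8, 8, 6, 10, 10, 10, 4, 8]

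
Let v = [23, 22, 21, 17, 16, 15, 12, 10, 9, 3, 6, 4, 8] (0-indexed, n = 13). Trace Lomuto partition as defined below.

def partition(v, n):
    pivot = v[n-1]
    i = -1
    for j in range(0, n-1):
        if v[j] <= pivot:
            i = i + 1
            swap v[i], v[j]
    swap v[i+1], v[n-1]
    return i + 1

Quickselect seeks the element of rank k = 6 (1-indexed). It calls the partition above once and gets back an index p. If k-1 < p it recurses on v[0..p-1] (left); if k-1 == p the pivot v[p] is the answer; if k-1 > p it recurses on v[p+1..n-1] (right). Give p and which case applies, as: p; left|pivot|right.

pivot = v[12] = 8; i = -1
j=0: v[0]=23 > 8 → no swap
j=1: v[1]=22 > 8 → no swap
j=2: v[2]=21 > 8 → no swap
j=3: v[3]=17 > 8 → no swap
j=4: v[4]=16 > 8 → no swap
j=5: v[5]=15 > 8 → no swap
j=6: v[6]=12 > 8 → no swap
j=7: v[7]=10 > 8 → no swap
j=8: v[8]=9 > 8 → no swap
j=9: v[9]=3 ≤ 8 → i=0, swap v[0],v[9] → [3, 22, 21, 17, 16, 15, 12, 10, 9, 23, 6, 4, 8]
j=10: v[10]=6 ≤ 8 → i=1, swap v[1],v[10] → [3, 6, 21, 17, 16, 15, 12, 10, 9, 23, 22, 4, 8]
j=11: v[11]=4 ≤ 8 → i=2, swap v[2],v[11] → [3, 6, 4, 17, 16, 15, 12, 10, 9, 23, 22, 21, 8]
final swap v[3],v[12] → [3, 6, 4, 8, 16, 15, 12, 10, 9, 23, 22, 21, 17]; return 3
p = 3; k-1 = 5 > 3 ⇒ right

3; right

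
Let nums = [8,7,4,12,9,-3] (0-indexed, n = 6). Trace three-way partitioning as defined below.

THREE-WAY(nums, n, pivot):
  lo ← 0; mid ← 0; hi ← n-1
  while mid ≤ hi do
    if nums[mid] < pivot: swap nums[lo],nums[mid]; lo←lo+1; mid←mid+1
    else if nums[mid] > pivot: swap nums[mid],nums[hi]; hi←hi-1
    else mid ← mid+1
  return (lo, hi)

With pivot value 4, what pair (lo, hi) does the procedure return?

pivot = 4; lo=0, mid=0, hi=5
nums[mid]=8>4: swap nums[0],nums[5]; hi=4 → [-3,7,4,12,9,8]
nums[mid]=-3<4: swap nums[0],nums[0]; lo=1,mid=1 → [-3,7,4,12,9,8]
nums[mid]=7>4: swap nums[1],nums[4]; hi=3 → [-3,9,4,12,7,8]
nums[mid]=9>4: swap nums[1],nums[3]; hi=2 → [-3,12,4,9,7,8]
nums[mid]=12>4: swap nums[1],nums[2]; hi=1 → [-3,4,12,9,7,8]
nums[mid]=4=4: mid=2
end: lo=1, hi=1; nums = [-3,4,12,9,7,8]

(1, 1)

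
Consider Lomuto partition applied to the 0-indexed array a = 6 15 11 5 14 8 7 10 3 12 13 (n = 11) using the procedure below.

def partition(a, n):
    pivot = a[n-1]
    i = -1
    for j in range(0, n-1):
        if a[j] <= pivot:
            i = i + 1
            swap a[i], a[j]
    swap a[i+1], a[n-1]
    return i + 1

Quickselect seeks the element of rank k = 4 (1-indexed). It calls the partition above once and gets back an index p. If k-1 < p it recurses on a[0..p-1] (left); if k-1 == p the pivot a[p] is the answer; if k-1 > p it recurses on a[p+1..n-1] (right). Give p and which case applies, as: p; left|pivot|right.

8; left

pivot = a[10] = 13; i = -1
j=0: a[0]=6 ≤ 13 → i=0, swap a[0],a[0] (no change) → 6 15 11 5 14 8 7 10 3 12 13
j=1: a[1]=15 > 13 → no swap
j=2: a[2]=11 ≤ 13 → i=1, swap a[1],a[2] → 6 11 15 5 14 8 7 10 3 12 13
j=3: a[3]=5 ≤ 13 → i=2, swap a[2],a[3] → 6 11 5 15 14 8 7 10 3 12 13
j=4: a[4]=14 > 13 → no swap
j=5: a[5]=8 ≤ 13 → i=3, swap a[3],a[5] → 6 11 5 8 14 15 7 10 3 12 13
j=6: a[6]=7 ≤ 13 → i=4, swap a[4],a[6] → 6 11 5 8 7 15 14 10 3 12 13
j=7: a[7]=10 ≤ 13 → i=5, swap a[5],a[7] → 6 11 5 8 7 10 14 15 3 12 13
j=8: a[8]=3 ≤ 13 → i=6, swap a[6],a[8] → 6 11 5 8 7 10 3 15 14 12 13
j=9: a[9]=12 ≤ 13 → i=7, swap a[7],a[9] → 6 11 5 8 7 10 3 12 14 15 13
final swap a[8],a[10] → 6 11 5 8 7 10 3 12 13 15 14; return 8
p = 8; k-1 = 3 < 8 ⇒ left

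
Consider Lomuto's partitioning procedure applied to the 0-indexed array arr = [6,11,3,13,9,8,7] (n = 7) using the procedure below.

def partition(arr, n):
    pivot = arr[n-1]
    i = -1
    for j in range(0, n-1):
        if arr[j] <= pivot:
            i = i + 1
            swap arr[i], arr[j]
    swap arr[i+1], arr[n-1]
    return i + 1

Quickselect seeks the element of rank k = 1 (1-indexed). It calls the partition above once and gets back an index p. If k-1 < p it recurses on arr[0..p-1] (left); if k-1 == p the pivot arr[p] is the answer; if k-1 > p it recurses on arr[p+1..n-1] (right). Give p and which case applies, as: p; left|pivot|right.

pivot=7, i=-1
j=0: 6≤7, i=0, swap(0,0) ⇒ [6,11,3,13,9,8,7]
j=1: 11>7, skip
j=2: 3≤7, i=1, swap(1,2) ⇒ [6,3,11,13,9,8,7]
j=3: 13>7, skip
j=4: 9>7, skip
j=5: 8>7, skip
swap(2,6) ⇒ [6,3,7,13,9,8,11]; return 2
p = 2; k-1 = 0 < 2 ⇒ left

2; left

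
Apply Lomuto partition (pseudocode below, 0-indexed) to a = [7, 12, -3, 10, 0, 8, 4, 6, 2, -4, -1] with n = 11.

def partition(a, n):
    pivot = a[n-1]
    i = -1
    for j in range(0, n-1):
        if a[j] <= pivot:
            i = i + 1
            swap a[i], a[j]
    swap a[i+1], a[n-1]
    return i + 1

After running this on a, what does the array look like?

[-3, -4, -1, 10, 0, 8, 4, 6, 2, 12, 7]

pivot=-1, i=-1
j=0: 7>-1, skip
j=1: 12>-1, skip
j=2: -3≤-1, i=0, swap(0,2) ⇒ [-3, 12, 7, 10, 0, 8, 4, 6, 2, -4, -1]
j=3: 10>-1, skip
j=4: 0>-1, skip
j=5: 8>-1, skip
j=6: 4>-1, skip
j=7: 6>-1, skip
j=8: 2>-1, skip
j=9: -4≤-1, i=1, swap(1,9) ⇒ [-3, -4, 7, 10, 0, 8, 4, 6, 2, 12, -1]
swap(2,10) ⇒ [-3, -4, -1, 10, 0, 8, 4, 6, 2, 12, 7]; return 2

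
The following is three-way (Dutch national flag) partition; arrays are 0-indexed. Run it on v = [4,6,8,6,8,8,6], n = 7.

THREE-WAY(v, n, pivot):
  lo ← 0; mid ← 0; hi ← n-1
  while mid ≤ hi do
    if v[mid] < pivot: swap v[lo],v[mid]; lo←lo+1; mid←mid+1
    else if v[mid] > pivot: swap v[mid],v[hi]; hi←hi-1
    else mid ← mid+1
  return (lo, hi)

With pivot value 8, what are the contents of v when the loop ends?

pivot = 8; lo=0, mid=0, hi=6
v[mid]=4<8: swap v[0],v[0]; lo=1,mid=1 → [4,6,8,6,8,8,6]
v[mid]=6<8: swap v[1],v[1]; lo=2,mid=2 → [4,6,8,6,8,8,6]
v[mid]=8=8: mid=3
v[mid]=6<8: swap v[2],v[3]; lo=3,mid=4 → [4,6,6,8,8,8,6]
v[mid]=8=8: mid=5
v[mid]=8=8: mid=6
v[mid]=6<8: swap v[3],v[6]; lo=4,mid=7 → [4,6,6,6,8,8,8]
end: lo=4, hi=6; v = [4,6,6,6,8,8,8]

[4,6,6,6,8,8,8]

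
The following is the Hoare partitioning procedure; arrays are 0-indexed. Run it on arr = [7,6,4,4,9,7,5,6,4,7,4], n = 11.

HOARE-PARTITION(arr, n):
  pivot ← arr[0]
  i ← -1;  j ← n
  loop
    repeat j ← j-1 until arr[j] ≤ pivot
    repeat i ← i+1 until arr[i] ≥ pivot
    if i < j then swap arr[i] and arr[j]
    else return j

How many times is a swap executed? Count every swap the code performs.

3

pivot = arr[0] = 7; i = -1, j = 11
j→10 (arr[10]=4≤7), i→0 (arr[0]=7≥7); i<j, swap → [4,6,4,4,9,7,5,6,4,7,7]
j→9 (arr[9]=7≤7), i→4 (arr[4]=9≥7); i<j, swap → [4,6,4,4,7,7,5,6,4,9,7]
j→8 (arr[8]=4≤7), i→5 (arr[5]=7≥7); i<j, swap → [4,6,4,4,7,4,5,6,7,9,7]
j→7, i→8; i≥j, return j=7. arr = [4,6,4,4,7,4,5,6,7,9,7]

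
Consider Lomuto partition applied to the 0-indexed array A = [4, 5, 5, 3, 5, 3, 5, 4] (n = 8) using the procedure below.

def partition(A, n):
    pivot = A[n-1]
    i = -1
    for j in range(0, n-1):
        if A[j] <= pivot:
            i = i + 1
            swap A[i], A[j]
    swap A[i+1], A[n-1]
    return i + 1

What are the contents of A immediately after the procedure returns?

pivot = A[7] = 4; i = -1
j=0: A[0]=4 ≤ 4 → i=0, swap A[0],A[0] (no change) → [4, 5, 5, 3, 5, 3, 5, 4]
j=1: A[1]=5 > 4 → no swap
j=2: A[2]=5 > 4 → no swap
j=3: A[3]=3 ≤ 4 → i=1, swap A[1],A[3] → [4, 3, 5, 5, 5, 3, 5, 4]
j=4: A[4]=5 > 4 → no swap
j=5: A[5]=3 ≤ 4 → i=2, swap A[2],A[5] → [4, 3, 3, 5, 5, 5, 5, 4]
j=6: A[6]=5 > 4 → no swap
final swap A[3],A[7] → [4, 3, 3, 4, 5, 5, 5, 5]; return 3

[4, 3, 3, 4, 5, 5, 5, 5]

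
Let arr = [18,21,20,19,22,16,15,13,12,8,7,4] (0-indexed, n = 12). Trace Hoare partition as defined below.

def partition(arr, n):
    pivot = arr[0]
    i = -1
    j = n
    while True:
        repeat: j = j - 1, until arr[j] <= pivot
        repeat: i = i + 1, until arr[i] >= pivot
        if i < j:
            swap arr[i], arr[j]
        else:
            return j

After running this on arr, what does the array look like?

[4,7,8,12,13,16,15,22,19,20,21,18]

pivot = arr[0] = 18; i = -1, j = 12
j→11 (arr[11]=4≤18), i→0 (arr[0]=18≥18); i<j, swap → [4,21,20,19,22,16,15,13,12,8,7,18]
j→10 (arr[10]=7≤18), i→1 (arr[1]=21≥18); i<j, swap → [4,7,20,19,22,16,15,13,12,8,21,18]
j→9 (arr[9]=8≤18), i→2 (arr[2]=20≥18); i<j, swap → [4,7,8,19,22,16,15,13,12,20,21,18]
j→8 (arr[8]=12≤18), i→3 (arr[3]=19≥18); i<j, swap → [4,7,8,12,22,16,15,13,19,20,21,18]
j→7 (arr[7]=13≤18), i→4 (arr[4]=22≥18); i<j, swap → [4,7,8,12,13,16,15,22,19,20,21,18]
j→6, i→7; i≥j, return j=6. arr = [4,7,8,12,13,16,15,22,19,20,21,18]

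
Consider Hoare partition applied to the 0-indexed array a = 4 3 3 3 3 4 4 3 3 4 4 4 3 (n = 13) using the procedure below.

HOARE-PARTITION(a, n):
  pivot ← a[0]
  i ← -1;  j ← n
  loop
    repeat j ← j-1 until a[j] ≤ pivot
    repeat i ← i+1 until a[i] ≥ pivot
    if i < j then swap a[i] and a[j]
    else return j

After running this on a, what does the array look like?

3 3 3 3 3 4 4 3 3 4 4 4 4

pivot = a[0] = 4; i = -1, j = 13
j→12 (a[12]=3≤4), i→0 (a[0]=4≥4); i<j, swap → 3 3 3 3 3 4 4 3 3 4 4 4 4
j→11 (a[11]=4≤4), i→5 (a[5]=4≥4); i<j, swap → 3 3 3 3 3 4 4 3 3 4 4 4 4
j→10 (a[10]=4≤4), i→6 (a[6]=4≥4); i<j, swap → 3 3 3 3 3 4 4 3 3 4 4 4 4
j→9, i→9; i≥j, return j=9. a = 3 3 3 3 3 4 4 3 3 4 4 4 4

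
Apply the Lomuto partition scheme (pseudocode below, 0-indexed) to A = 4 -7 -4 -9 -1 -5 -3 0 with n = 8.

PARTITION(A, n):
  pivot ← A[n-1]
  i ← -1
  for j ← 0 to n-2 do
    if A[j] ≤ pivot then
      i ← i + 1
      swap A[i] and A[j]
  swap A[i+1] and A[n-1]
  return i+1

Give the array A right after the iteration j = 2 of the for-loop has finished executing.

-7 -4 4 -9 -1 -5 -3 0

pivot = A[7] = 0; i = -1
j=0: A[0]=4 > 0 → no swap
j=1: A[1]=-7 ≤ 0 → i=0, swap A[0],A[1] → -7 4 -4 -9 -1 -5 -3 0
j=2: A[2]=-4 ≤ 0 → i=1, swap A[1],A[2] → -7 -4 4 -9 -1 -5 -3 0
(after j=2) A = -7 -4 4 -9 -1 -5 -3 0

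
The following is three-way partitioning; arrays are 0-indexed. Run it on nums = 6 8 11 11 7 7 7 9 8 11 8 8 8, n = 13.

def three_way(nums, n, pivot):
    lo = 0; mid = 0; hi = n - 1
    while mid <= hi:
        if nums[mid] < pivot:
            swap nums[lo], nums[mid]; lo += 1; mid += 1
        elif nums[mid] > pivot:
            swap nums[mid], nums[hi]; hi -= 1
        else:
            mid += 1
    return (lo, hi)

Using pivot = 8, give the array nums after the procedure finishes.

6 7 7 7 8 8 8 8 8 11 9 11 11

pivot = 8; lo=0, mid=0, hi=12
nums[mid]=6<8: swap nums[0],nums[0]; lo=1,mid=1 → 6 8 11 11 7 7 7 9 8 11 8 8 8
nums[mid]=8=8: mid=2
nums[mid]=11>8: swap nums[2],nums[12]; hi=11 → 6 8 8 11 7 7 7 9 8 11 8 8 11
nums[mid]=8=8: mid=3
nums[mid]=11>8: swap nums[3],nums[11]; hi=10 → 6 8 8 8 7 7 7 9 8 11 8 11 11
nums[mid]=8=8: mid=4
nums[mid]=7<8: swap nums[1],nums[4]; lo=2,mid=5 → 6 7 8 8 8 7 7 9 8 11 8 11 11
nums[mid]=7<8: swap nums[2],nums[5]; lo=3,mid=6 → 6 7 7 8 8 8 7 9 8 11 8 11 11
nums[mid]=7<8: swap nums[3],nums[6]; lo=4,mid=7 → 6 7 7 7 8 8 8 9 8 11 8 11 11
nums[mid]=9>8: swap nums[7],nums[10]; hi=9 → 6 7 7 7 8 8 8 8 8 11 9 11 11
nums[mid]=8=8: mid=8
nums[mid]=8=8: mid=9
nums[mid]=11>8: swap nums[9],nums[9]; hi=8 → 6 7 7 7 8 8 8 8 8 11 9 11 11
end: lo=4, hi=8; nums = 6 7 7 7 8 8 8 8 8 11 9 11 11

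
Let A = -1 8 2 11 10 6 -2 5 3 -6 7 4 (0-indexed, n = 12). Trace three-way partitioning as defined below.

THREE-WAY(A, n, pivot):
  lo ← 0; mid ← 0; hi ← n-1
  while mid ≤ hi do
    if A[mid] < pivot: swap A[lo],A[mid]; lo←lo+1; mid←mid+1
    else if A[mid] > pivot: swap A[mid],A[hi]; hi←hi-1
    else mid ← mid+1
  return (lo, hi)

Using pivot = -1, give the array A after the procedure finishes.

-6 -2 -1 10 6 11 5 3 2 7 4 8

pivot = -1; lo=0, mid=0, hi=11
A[mid]=-1=-1: mid=1
A[mid]=8>-1: swap A[1],A[11]; hi=10 → -1 4 2 11 10 6 -2 5 3 -6 7 8
A[mid]=4>-1: swap A[1],A[10]; hi=9 → -1 7 2 11 10 6 -2 5 3 -6 4 8
A[mid]=7>-1: swap A[1],A[9]; hi=8 → -1 -6 2 11 10 6 -2 5 3 7 4 8
A[mid]=-6<-1: swap A[0],A[1]; lo=1,mid=2 → -6 -1 2 11 10 6 -2 5 3 7 4 8
A[mid]=2>-1: swap A[2],A[8]; hi=7 → -6 -1 3 11 10 6 -2 5 2 7 4 8
A[mid]=3>-1: swap A[2],A[7]; hi=6 → -6 -1 5 11 10 6 -2 3 2 7 4 8
A[mid]=5>-1: swap A[2],A[6]; hi=5 → -6 -1 -2 11 10 6 5 3 2 7 4 8
A[mid]=-2<-1: swap A[1],A[2]; lo=2,mid=3 → -6 -2 -1 11 10 6 5 3 2 7 4 8
A[mid]=11>-1: swap A[3],A[5]; hi=4 → -6 -2 -1 6 10 11 5 3 2 7 4 8
A[mid]=6>-1: swap A[3],A[4]; hi=3 → -6 -2 -1 10 6 11 5 3 2 7 4 8
A[mid]=10>-1: swap A[3],A[3]; hi=2 → -6 -2 -1 10 6 11 5 3 2 7 4 8
end: lo=2, hi=2; A = -6 -2 -1 10 6 11 5 3 2 7 4 8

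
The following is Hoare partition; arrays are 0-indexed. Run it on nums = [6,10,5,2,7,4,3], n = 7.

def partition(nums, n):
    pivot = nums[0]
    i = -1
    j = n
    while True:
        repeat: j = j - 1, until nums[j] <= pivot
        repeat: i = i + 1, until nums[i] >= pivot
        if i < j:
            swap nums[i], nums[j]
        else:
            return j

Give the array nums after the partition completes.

pivot=6
j stops at 6 (3), i stops at 0 (6); swap ⇒ [3,10,5,2,7,4,6]
j stops at 5 (4), i stops at 1 (10); swap ⇒ [3,4,5,2,7,10,6]
j stops at 3, i stops at 4; i≥j ⇒ return 3. nums=[3,4,5,2,7,10,6]

[3,4,5,2,7,10,6]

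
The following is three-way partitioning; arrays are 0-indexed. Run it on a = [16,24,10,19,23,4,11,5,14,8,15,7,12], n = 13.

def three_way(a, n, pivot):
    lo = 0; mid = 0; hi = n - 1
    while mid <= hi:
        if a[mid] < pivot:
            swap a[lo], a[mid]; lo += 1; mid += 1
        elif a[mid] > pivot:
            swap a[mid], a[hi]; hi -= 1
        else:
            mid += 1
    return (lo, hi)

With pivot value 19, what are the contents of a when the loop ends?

pivot = 19; lo=0, mid=0, hi=12
a[mid]=16<19: swap a[0],a[0]; lo=1,mid=1 → [16,24,10,19,23,4,11,5,14,8,15,7,12]
a[mid]=24>19: swap a[1],a[12]; hi=11 → [16,12,10,19,23,4,11,5,14,8,15,7,24]
a[mid]=12<19: swap a[1],a[1]; lo=2,mid=2 → [16,12,10,19,23,4,11,5,14,8,15,7,24]
a[mid]=10<19: swap a[2],a[2]; lo=3,mid=3 → [16,12,10,19,23,4,11,5,14,8,15,7,24]
a[mid]=19=19: mid=4
a[mid]=23>19: swap a[4],a[11]; hi=10 → [16,12,10,19,7,4,11,5,14,8,15,23,24]
a[mid]=7<19: swap a[3],a[4]; lo=4,mid=5 → [16,12,10,7,19,4,11,5,14,8,15,23,24]
a[mid]=4<19: swap a[4],a[5]; lo=5,mid=6 → [16,12,10,7,4,19,11,5,14,8,15,23,24]
a[mid]=11<19: swap a[5],a[6]; lo=6,mid=7 → [16,12,10,7,4,11,19,5,14,8,15,23,24]
a[mid]=5<19: swap a[6],a[7]; lo=7,mid=8 → [16,12,10,7,4,11,5,19,14,8,15,23,24]
a[mid]=14<19: swap a[7],a[8]; lo=8,mid=9 → [16,12,10,7,4,11,5,14,19,8,15,23,24]
a[mid]=8<19: swap a[8],a[9]; lo=9,mid=10 → [16,12,10,7,4,11,5,14,8,19,15,23,24]
a[mid]=15<19: swap a[9],a[10]; lo=10,mid=11 → [16,12,10,7,4,11,5,14,8,15,19,23,24]
end: lo=10, hi=10; a = [16,12,10,7,4,11,5,14,8,15,19,23,24]

[16,12,10,7,4,11,5,14,8,15,19,23,24]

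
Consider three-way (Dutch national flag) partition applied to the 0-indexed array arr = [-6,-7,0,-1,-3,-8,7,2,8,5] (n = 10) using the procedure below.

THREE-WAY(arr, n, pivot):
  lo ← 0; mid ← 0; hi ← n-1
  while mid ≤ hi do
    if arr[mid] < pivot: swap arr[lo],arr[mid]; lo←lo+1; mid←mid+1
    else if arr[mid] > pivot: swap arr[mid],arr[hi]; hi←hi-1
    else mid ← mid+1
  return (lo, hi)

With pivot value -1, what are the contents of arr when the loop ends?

[-6,-7,-8,-3,-1,7,2,8,5,0]

pivot = -1; lo=0, mid=0, hi=9
arr[mid]=-6<-1: swap arr[0],arr[0]; lo=1,mid=1 → [-6,-7,0,-1,-3,-8,7,2,8,5]
arr[mid]=-7<-1: swap arr[1],arr[1]; lo=2,mid=2 → [-6,-7,0,-1,-3,-8,7,2,8,5]
arr[mid]=0>-1: swap arr[2],arr[9]; hi=8 → [-6,-7,5,-1,-3,-8,7,2,8,0]
arr[mid]=5>-1: swap arr[2],arr[8]; hi=7 → [-6,-7,8,-1,-3,-8,7,2,5,0]
arr[mid]=8>-1: swap arr[2],arr[7]; hi=6 → [-6,-7,2,-1,-3,-8,7,8,5,0]
arr[mid]=2>-1: swap arr[2],arr[6]; hi=5 → [-6,-7,7,-1,-3,-8,2,8,5,0]
arr[mid]=7>-1: swap arr[2],arr[5]; hi=4 → [-6,-7,-8,-1,-3,7,2,8,5,0]
arr[mid]=-8<-1: swap arr[2],arr[2]; lo=3,mid=3 → [-6,-7,-8,-1,-3,7,2,8,5,0]
arr[mid]=-1=-1: mid=4
arr[mid]=-3<-1: swap arr[3],arr[4]; lo=4,mid=5 → [-6,-7,-8,-3,-1,7,2,8,5,0]
end: lo=4, hi=4; arr = [-6,-7,-8,-3,-1,7,2,8,5,0]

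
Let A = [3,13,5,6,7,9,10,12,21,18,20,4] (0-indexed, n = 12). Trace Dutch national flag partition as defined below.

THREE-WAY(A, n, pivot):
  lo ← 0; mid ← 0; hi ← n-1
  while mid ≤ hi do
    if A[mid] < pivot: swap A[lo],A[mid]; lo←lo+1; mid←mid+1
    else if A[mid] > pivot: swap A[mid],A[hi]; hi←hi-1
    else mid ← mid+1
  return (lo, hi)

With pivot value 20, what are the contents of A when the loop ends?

[3,13,5,6,7,9,10,12,4,18,20,21]

pivot = 20; lo=0, mid=0, hi=11
A[mid]=3<20: swap A[0],A[0]; lo=1,mid=1 → [3,13,5,6,7,9,10,12,21,18,20,4]
A[mid]=13<20: swap A[1],A[1]; lo=2,mid=2 → [3,13,5,6,7,9,10,12,21,18,20,4]
A[mid]=5<20: swap A[2],A[2]; lo=3,mid=3 → [3,13,5,6,7,9,10,12,21,18,20,4]
A[mid]=6<20: swap A[3],A[3]; lo=4,mid=4 → [3,13,5,6,7,9,10,12,21,18,20,4]
A[mid]=7<20: swap A[4],A[4]; lo=5,mid=5 → [3,13,5,6,7,9,10,12,21,18,20,4]
A[mid]=9<20: swap A[5],A[5]; lo=6,mid=6 → [3,13,5,6,7,9,10,12,21,18,20,4]
A[mid]=10<20: swap A[6],A[6]; lo=7,mid=7 → [3,13,5,6,7,9,10,12,21,18,20,4]
A[mid]=12<20: swap A[7],A[7]; lo=8,mid=8 → [3,13,5,6,7,9,10,12,21,18,20,4]
A[mid]=21>20: swap A[8],A[11]; hi=10 → [3,13,5,6,7,9,10,12,4,18,20,21]
A[mid]=4<20: swap A[8],A[8]; lo=9,mid=9 → [3,13,5,6,7,9,10,12,4,18,20,21]
A[mid]=18<20: swap A[9],A[9]; lo=10,mid=10 → [3,13,5,6,7,9,10,12,4,18,20,21]
A[mid]=20=20: mid=11
end: lo=10, hi=10; A = [3,13,5,6,7,9,10,12,4,18,20,21]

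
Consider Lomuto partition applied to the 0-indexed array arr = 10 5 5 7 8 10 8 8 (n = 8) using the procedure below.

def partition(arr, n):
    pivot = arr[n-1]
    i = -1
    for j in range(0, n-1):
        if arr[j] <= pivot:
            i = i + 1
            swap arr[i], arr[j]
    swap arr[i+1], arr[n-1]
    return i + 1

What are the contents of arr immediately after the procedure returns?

pivot = arr[7] = 8; i = -1
j=0: arr[0]=10 > 8 → no swap
j=1: arr[1]=5 ≤ 8 → i=0, swap arr[0],arr[1] → 5 10 5 7 8 10 8 8
j=2: arr[2]=5 ≤ 8 → i=1, swap arr[1],arr[2] → 5 5 10 7 8 10 8 8
j=3: arr[3]=7 ≤ 8 → i=2, swap arr[2],arr[3] → 5 5 7 10 8 10 8 8
j=4: arr[4]=8 ≤ 8 → i=3, swap arr[3],arr[4] → 5 5 7 8 10 10 8 8
j=5: arr[5]=10 > 8 → no swap
j=6: arr[6]=8 ≤ 8 → i=4, swap arr[4],arr[6] → 5 5 7 8 8 10 10 8
final swap arr[5],arr[7] → 5 5 7 8 8 8 10 10; return 5

5 5 7 8 8 8 10 10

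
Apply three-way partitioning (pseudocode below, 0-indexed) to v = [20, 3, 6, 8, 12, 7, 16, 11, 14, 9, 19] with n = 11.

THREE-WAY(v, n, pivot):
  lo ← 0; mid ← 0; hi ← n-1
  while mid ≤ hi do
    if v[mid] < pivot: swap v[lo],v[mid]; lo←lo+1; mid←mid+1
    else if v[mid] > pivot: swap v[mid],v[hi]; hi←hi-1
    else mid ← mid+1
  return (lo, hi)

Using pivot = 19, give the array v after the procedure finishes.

pivot = 19; lo=0, mid=0, hi=10
v[mid]=20>19: swap v[0],v[10]; hi=9 → [19, 3, 6, 8, 12, 7, 16, 11, 14, 9, 20]
v[mid]=19=19: mid=1
v[mid]=3<19: swap v[0],v[1]; lo=1,mid=2 → [3, 19, 6, 8, 12, 7, 16, 11, 14, 9, 20]
v[mid]=6<19: swap v[1],v[2]; lo=2,mid=3 → [3, 6, 19, 8, 12, 7, 16, 11, 14, 9, 20]
v[mid]=8<19: swap v[2],v[3]; lo=3,mid=4 → [3, 6, 8, 19, 12, 7, 16, 11, 14, 9, 20]
v[mid]=12<19: swap v[3],v[4]; lo=4,mid=5 → [3, 6, 8, 12, 19, 7, 16, 11, 14, 9, 20]
v[mid]=7<19: swap v[4],v[5]; lo=5,mid=6 → [3, 6, 8, 12, 7, 19, 16, 11, 14, 9, 20]
v[mid]=16<19: swap v[5],v[6]; lo=6,mid=7 → [3, 6, 8, 12, 7, 16, 19, 11, 14, 9, 20]
v[mid]=11<19: swap v[6],v[7]; lo=7,mid=8 → [3, 6, 8, 12, 7, 16, 11, 19, 14, 9, 20]
v[mid]=14<19: swap v[7],v[8]; lo=8,mid=9 → [3, 6, 8, 12, 7, 16, 11, 14, 19, 9, 20]
v[mid]=9<19: swap v[8],v[9]; lo=9,mid=10 → [3, 6, 8, 12, 7, 16, 11, 14, 9, 19, 20]
end: lo=9, hi=9; v = [3, 6, 8, 12, 7, 16, 11, 14, 9, 19, 20]

[3, 6, 8, 12, 7, 16, 11, 14, 9, 19, 20]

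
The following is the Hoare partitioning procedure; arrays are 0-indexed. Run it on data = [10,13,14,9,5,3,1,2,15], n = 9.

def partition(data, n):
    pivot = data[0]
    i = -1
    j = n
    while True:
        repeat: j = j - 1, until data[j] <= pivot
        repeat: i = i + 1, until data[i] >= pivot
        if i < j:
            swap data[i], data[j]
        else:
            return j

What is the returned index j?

4

pivot = data[0] = 10; i = -1, j = 9
j→7 (data[7]=2≤10), i→0 (data[0]=10≥10); i<j, swap → [2,13,14,9,5,3,1,10,15]
j→6 (data[6]=1≤10), i→1 (data[1]=13≥10); i<j, swap → [2,1,14,9,5,3,13,10,15]
j→5 (data[5]=3≤10), i→2 (data[2]=14≥10); i<j, swap → [2,1,3,9,5,14,13,10,15]
j→4, i→5; i≥j, return j=4. data = [2,1,3,9,5,14,13,10,15]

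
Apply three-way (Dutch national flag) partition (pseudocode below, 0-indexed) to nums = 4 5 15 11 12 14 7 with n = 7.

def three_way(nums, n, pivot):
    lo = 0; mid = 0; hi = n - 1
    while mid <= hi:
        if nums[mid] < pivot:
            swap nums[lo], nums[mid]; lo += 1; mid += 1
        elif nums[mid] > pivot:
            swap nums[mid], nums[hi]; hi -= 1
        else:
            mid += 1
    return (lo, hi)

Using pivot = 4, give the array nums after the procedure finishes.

4 15 11 12 14 7 5

pivot = 4; lo=0, mid=0, hi=6
nums[mid]=4=4: mid=1
nums[mid]=5>4: swap nums[1],nums[6]; hi=5 → 4 7 15 11 12 14 5
nums[mid]=7>4: swap nums[1],nums[5]; hi=4 → 4 14 15 11 12 7 5
nums[mid]=14>4: swap nums[1],nums[4]; hi=3 → 4 12 15 11 14 7 5
nums[mid]=12>4: swap nums[1],nums[3]; hi=2 → 4 11 15 12 14 7 5
nums[mid]=11>4: swap nums[1],nums[2]; hi=1 → 4 15 11 12 14 7 5
nums[mid]=15>4: swap nums[1],nums[1]; hi=0 → 4 15 11 12 14 7 5
end: lo=0, hi=0; nums = 4 15 11 12 14 7 5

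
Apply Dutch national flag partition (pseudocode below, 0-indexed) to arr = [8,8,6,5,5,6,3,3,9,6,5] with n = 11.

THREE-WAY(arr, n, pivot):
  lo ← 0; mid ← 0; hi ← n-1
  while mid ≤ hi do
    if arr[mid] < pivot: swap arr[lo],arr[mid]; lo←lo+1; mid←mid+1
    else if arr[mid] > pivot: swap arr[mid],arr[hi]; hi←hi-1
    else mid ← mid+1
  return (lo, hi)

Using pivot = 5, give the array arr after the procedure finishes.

[3,3,5,5,5,6,6,9,6,8,8]

pivot = 5; lo=0, mid=0, hi=10
arr[mid]=8>5: swap arr[0],arr[10]; hi=9 → [5,8,6,5,5,6,3,3,9,6,8]
arr[mid]=5=5: mid=1
arr[mid]=8>5: swap arr[1],arr[9]; hi=8 → [5,6,6,5,5,6,3,3,9,8,8]
arr[mid]=6>5: swap arr[1],arr[8]; hi=7 → [5,9,6,5,5,6,3,3,6,8,8]
arr[mid]=9>5: swap arr[1],arr[7]; hi=6 → [5,3,6,5,5,6,3,9,6,8,8]
arr[mid]=3<5: swap arr[0],arr[1]; lo=1,mid=2 → [3,5,6,5,5,6,3,9,6,8,8]
arr[mid]=6>5: swap arr[2],arr[6]; hi=5 → [3,5,3,5,5,6,6,9,6,8,8]
arr[mid]=3<5: swap arr[1],arr[2]; lo=2,mid=3 → [3,3,5,5,5,6,6,9,6,8,8]
arr[mid]=5=5: mid=4
arr[mid]=5=5: mid=5
arr[mid]=6>5: swap arr[5],arr[5]; hi=4 → [3,3,5,5,5,6,6,9,6,8,8]
end: lo=2, hi=4; arr = [3,3,5,5,5,6,6,9,6,8,8]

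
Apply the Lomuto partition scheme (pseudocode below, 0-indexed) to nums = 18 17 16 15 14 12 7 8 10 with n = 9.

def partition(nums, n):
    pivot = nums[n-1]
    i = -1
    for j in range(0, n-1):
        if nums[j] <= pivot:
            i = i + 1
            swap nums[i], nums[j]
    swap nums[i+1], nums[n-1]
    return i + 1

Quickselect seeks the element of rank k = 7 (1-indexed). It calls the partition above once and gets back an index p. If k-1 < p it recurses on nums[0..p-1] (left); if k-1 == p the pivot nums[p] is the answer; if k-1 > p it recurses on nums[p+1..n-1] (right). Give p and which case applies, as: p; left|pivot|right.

pivot=10, i=-1
j=0: 18>10, skip
j=1: 17>10, skip
j=2: 16>10, skip
j=3: 15>10, skip
j=4: 14>10, skip
j=5: 12>10, skip
j=6: 7≤10, i=0, swap(0,6) ⇒ 7 17 16 15 14 12 18 8 10
j=7: 8≤10, i=1, swap(1,7) ⇒ 7 8 16 15 14 12 18 17 10
swap(2,8) ⇒ 7 8 10 15 14 12 18 17 16; return 2
p = 2; k-1 = 6 > 2 ⇒ right

2; right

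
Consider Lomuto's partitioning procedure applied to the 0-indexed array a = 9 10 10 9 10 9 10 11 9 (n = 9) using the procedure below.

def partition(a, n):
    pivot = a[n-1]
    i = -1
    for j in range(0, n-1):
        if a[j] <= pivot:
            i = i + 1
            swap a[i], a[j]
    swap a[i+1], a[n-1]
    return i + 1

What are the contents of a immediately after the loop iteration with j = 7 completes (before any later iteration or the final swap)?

9 9 9 10 10 10 10 11 9

pivot = a[8] = 9; i = -1
j=0: a[0]=9 ≤ 9 → i=0, swap a[0],a[0] (no change) → 9 10 10 9 10 9 10 11 9
j=1: a[1]=10 > 9 → no swap
j=2: a[2]=10 > 9 → no swap
j=3: a[3]=9 ≤ 9 → i=1, swap a[1],a[3] → 9 9 10 10 10 9 10 11 9
j=4: a[4]=10 > 9 → no swap
j=5: a[5]=9 ≤ 9 → i=2, swap a[2],a[5] → 9 9 9 10 10 10 10 11 9
j=6: a[6]=10 > 9 → no swap
j=7: a[7]=11 > 9 → no swap
(after j=7) a = 9 9 9 10 10 10 10 11 9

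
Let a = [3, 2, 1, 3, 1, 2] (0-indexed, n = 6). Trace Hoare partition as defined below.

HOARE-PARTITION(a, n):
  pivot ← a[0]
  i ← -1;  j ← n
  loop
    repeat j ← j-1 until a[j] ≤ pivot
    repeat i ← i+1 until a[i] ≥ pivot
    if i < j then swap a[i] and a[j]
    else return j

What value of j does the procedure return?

pivot = a[0] = 3; i = -1, j = 6
j→5 (a[5]=2≤3), i→0 (a[0]=3≥3); i<j, swap → [2, 2, 1, 3, 1, 3]
j→4 (a[4]=1≤3), i→3 (a[3]=3≥3); i<j, swap → [2, 2, 1, 1, 3, 3]
j→3, i→4; i≥j, return j=3. a = [2, 2, 1, 1, 3, 3]

3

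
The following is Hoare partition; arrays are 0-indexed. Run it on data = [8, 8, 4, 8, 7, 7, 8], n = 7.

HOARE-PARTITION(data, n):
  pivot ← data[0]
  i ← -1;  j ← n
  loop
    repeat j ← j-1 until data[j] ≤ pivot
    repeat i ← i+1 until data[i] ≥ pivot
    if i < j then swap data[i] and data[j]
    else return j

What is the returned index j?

3

pivot = data[0] = 8; i = -1, j = 7
j→6 (data[6]=8≤8), i→0 (data[0]=8≥8); i<j, swap → [8, 8, 4, 8, 7, 7, 8]
j→5 (data[5]=7≤8), i→1 (data[1]=8≥8); i<j, swap → [8, 7, 4, 8, 7, 8, 8]
j→4 (data[4]=7≤8), i→3 (data[3]=8≥8); i<j, swap → [8, 7, 4, 7, 8, 8, 8]
j→3, i→4; i≥j, return j=3. data = [8, 7, 4, 7, 8, 8, 8]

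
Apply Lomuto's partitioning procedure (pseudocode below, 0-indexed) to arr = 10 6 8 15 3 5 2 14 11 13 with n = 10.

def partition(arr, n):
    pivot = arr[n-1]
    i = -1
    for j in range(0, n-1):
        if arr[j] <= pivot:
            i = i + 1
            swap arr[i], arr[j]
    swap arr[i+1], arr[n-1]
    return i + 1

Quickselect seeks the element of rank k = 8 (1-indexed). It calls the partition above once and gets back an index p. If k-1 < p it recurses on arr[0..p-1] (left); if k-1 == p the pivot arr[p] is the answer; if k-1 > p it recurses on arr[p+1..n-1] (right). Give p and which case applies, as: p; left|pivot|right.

7; pivot

pivot = arr[9] = 13; i = -1
j=0: arr[0]=10 ≤ 13 → i=0, swap arr[0],arr[0] (no change) → 10 6 8 15 3 5 2 14 11 13
j=1: arr[1]=6 ≤ 13 → i=1, swap arr[1],arr[1] (no change) → 10 6 8 15 3 5 2 14 11 13
j=2: arr[2]=8 ≤ 13 → i=2, swap arr[2],arr[2] (no change) → 10 6 8 15 3 5 2 14 11 13
j=3: arr[3]=15 > 13 → no swap
j=4: arr[4]=3 ≤ 13 → i=3, swap arr[3],arr[4] → 10 6 8 3 15 5 2 14 11 13
j=5: arr[5]=5 ≤ 13 → i=4, swap arr[4],arr[5] → 10 6 8 3 5 15 2 14 11 13
j=6: arr[6]=2 ≤ 13 → i=5, swap arr[5],arr[6] → 10 6 8 3 5 2 15 14 11 13
j=7: arr[7]=14 > 13 → no swap
j=8: arr[8]=11 ≤ 13 → i=6, swap arr[6],arr[8] → 10 6 8 3 5 2 11 14 15 13
final swap arr[7],arr[9] → 10 6 8 3 5 2 11 13 15 14; return 7
p = 7; k-1 = 7 == 7 ⇒ pivot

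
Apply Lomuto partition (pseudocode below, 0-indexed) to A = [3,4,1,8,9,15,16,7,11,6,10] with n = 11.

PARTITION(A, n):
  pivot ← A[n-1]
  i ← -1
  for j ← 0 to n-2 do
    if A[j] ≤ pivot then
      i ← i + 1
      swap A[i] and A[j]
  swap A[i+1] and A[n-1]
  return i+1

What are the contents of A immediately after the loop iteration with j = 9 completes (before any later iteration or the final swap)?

[3,4,1,8,9,7,6,15,11,16,10]

pivot = A[10] = 10; i = -1
j=0: A[0]=3 ≤ 10 → i=0, swap A[0],A[0] (no change) → [3,4,1,8,9,15,16,7,11,6,10]
j=1: A[1]=4 ≤ 10 → i=1, swap A[1],A[1] (no change) → [3,4,1,8,9,15,16,7,11,6,10]
j=2: A[2]=1 ≤ 10 → i=2, swap A[2],A[2] (no change) → [3,4,1,8,9,15,16,7,11,6,10]
j=3: A[3]=8 ≤ 10 → i=3, swap A[3],A[3] (no change) → [3,4,1,8,9,15,16,7,11,6,10]
j=4: A[4]=9 ≤ 10 → i=4, swap A[4],A[4] (no change) → [3,4,1,8,9,15,16,7,11,6,10]
j=5: A[5]=15 > 10 → no swap
j=6: A[6]=16 > 10 → no swap
j=7: A[7]=7 ≤ 10 → i=5, swap A[5],A[7] → [3,4,1,8,9,7,16,15,11,6,10]
j=8: A[8]=11 > 10 → no swap
j=9: A[9]=6 ≤ 10 → i=6, swap A[6],A[9] → [3,4,1,8,9,7,6,15,11,16,10]
(after j=9) A = [3,4,1,8,9,7,6,15,11,16,10]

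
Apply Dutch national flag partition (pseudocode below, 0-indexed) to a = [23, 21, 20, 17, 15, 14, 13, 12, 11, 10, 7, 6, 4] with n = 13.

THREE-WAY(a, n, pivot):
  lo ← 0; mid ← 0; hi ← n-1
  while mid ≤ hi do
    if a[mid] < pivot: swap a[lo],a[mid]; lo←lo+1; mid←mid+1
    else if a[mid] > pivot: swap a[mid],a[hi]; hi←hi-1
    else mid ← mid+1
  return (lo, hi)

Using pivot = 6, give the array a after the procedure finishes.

lo=0 mid=0 hi=12
23>6: swap(0,12), hi=11 ⇒ [4, 21, 20, 17, 15, 14, 13, 12, 11, 10, 7, 6, 23]
4<6: swap(0,0), lo=1 mid=1 ⇒ [4, 21, 20, 17, 15, 14, 13, 12, 11, 10, 7, 6, 23]
21>6: swap(1,11), hi=10 ⇒ [4, 6, 20, 17, 15, 14, 13, 12, 11, 10, 7, 21, 23]
6=6: mid=2
20>6: swap(2,10), hi=9 ⇒ [4, 6, 7, 17, 15, 14, 13, 12, 11, 10, 20, 21, 23]
7>6: swap(2,9), hi=8 ⇒ [4, 6, 10, 17, 15, 14, 13, 12, 11, 7, 20, 21, 23]
10>6: swap(2,8), hi=7 ⇒ [4, 6, 11, 17, 15, 14, 13, 12, 10, 7, 20, 21, 23]
11>6: swap(2,7), hi=6 ⇒ [4, 6, 12, 17, 15, 14, 13, 11, 10, 7, 20, 21, 23]
12>6: swap(2,6), hi=5 ⇒ [4, 6, 13, 17, 15, 14, 12, 11, 10, 7, 20, 21, 23]
13>6: swap(2,5), hi=4 ⇒ [4, 6, 14, 17, 15, 13, 12, 11, 10, 7, 20, 21, 23]
14>6: swap(2,4), hi=3 ⇒ [4, 6, 15, 17, 14, 13, 12, 11, 10, 7, 20, 21, 23]
15>6: swap(2,3), hi=2 ⇒ [4, 6, 17, 15, 14, 13, 12, 11, 10, 7, 20, 21, 23]
17>6: swap(2,2), hi=1 ⇒ [4, 6, 17, 15, 14, 13, 12, 11, 10, 7, 20, 21, 23]
done. lo=1 hi=1; a=[4, 6, 17, 15, 14, 13, 12, 11, 10, 7, 20, 21, 23]

[4, 6, 17, 15, 14, 13, 12, 11, 10, 7, 20, 21, 23]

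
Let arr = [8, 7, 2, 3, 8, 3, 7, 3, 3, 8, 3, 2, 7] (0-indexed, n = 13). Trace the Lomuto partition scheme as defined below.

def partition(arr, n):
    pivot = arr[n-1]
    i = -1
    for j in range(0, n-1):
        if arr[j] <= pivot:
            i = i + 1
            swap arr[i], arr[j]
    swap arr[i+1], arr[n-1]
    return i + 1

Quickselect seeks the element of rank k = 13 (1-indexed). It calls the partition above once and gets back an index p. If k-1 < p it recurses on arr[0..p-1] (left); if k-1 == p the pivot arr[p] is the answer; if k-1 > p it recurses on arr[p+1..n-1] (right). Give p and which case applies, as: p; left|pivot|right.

pivot = arr[12] = 7; i = -1
j=0: arr[0]=8 > 7 → no swap
j=1: arr[1]=7 ≤ 7 → i=0, swap arr[0],arr[1] → [7, 8, 2, 3, 8, 3, 7, 3, 3, 8, 3, 2, 7]
j=2: arr[2]=2 ≤ 7 → i=1, swap arr[1],arr[2] → [7, 2, 8, 3, 8, 3, 7, 3, 3, 8, 3, 2, 7]
j=3: arr[3]=3 ≤ 7 → i=2, swap arr[2],arr[3] → [7, 2, 3, 8, 8, 3, 7, 3, 3, 8, 3, 2, 7]
j=4: arr[4]=8 > 7 → no swap
j=5: arr[5]=3 ≤ 7 → i=3, swap arr[3],arr[5] → [7, 2, 3, 3, 8, 8, 7, 3, 3, 8, 3, 2, 7]
j=6: arr[6]=7 ≤ 7 → i=4, swap arr[4],arr[6] → [7, 2, 3, 3, 7, 8, 8, 3, 3, 8, 3, 2, 7]
j=7: arr[7]=3 ≤ 7 → i=5, swap arr[5],arr[7] → [7, 2, 3, 3, 7, 3, 8, 8, 3, 8, 3, 2, 7]
j=8: arr[8]=3 ≤ 7 → i=6, swap arr[6],arr[8] → [7, 2, 3, 3, 7, 3, 3, 8, 8, 8, 3, 2, 7]
j=9: arr[9]=8 > 7 → no swap
j=10: arr[10]=3 ≤ 7 → i=7, swap arr[7],arr[10] → [7, 2, 3, 3, 7, 3, 3, 3, 8, 8, 8, 2, 7]
j=11: arr[11]=2 ≤ 7 → i=8, swap arr[8],arr[11] → [7, 2, 3, 3, 7, 3, 3, 3, 2, 8, 8, 8, 7]
final swap arr[9],arr[12] → [7, 2, 3, 3, 7, 3, 3, 3, 2, 7, 8, 8, 8]; return 9
p = 9; k-1 = 12 > 9 ⇒ right

9; right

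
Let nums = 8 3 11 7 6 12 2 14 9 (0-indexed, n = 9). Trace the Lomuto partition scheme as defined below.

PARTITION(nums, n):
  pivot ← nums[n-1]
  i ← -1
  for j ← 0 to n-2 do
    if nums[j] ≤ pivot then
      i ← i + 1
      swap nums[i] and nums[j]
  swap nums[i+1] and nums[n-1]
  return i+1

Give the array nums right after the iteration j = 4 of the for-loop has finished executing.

8 3 7 6 11 12 2 14 9

pivot=9, i=-1
j=0: 8≤9, i=0, swap(0,0) ⇒ 8 3 11 7 6 12 2 14 9
j=1: 3≤9, i=1, swap(1,1) ⇒ 8 3 11 7 6 12 2 14 9
j=2: 11>9, skip
j=3: 7≤9, i=2, swap(2,3) ⇒ 8 3 7 11 6 12 2 14 9
j=4: 6≤9, i=3, swap(3,4) ⇒ 8 3 7 6 11 12 2 14 9
(after j=4) nums = 8 3 7 6 11 12 2 14 9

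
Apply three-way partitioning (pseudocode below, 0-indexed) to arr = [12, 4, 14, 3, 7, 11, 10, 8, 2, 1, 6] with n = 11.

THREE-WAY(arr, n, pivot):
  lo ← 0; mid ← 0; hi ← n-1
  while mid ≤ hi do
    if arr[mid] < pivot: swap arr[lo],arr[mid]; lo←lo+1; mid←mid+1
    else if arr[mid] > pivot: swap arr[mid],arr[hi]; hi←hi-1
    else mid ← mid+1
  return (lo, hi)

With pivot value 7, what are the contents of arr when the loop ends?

[6, 4, 1, 3, 2, 7, 8, 10, 11, 14, 12]

pivot = 7; lo=0, mid=0, hi=10
arr[mid]=12>7: swap arr[0],arr[10]; hi=9 → [6, 4, 14, 3, 7, 11, 10, 8, 2, 1, 12]
arr[mid]=6<7: swap arr[0],arr[0]; lo=1,mid=1 → [6, 4, 14, 3, 7, 11, 10, 8, 2, 1, 12]
arr[mid]=4<7: swap arr[1],arr[1]; lo=2,mid=2 → [6, 4, 14, 3, 7, 11, 10, 8, 2, 1, 12]
arr[mid]=14>7: swap arr[2],arr[9]; hi=8 → [6, 4, 1, 3, 7, 11, 10, 8, 2, 14, 12]
arr[mid]=1<7: swap arr[2],arr[2]; lo=3,mid=3 → [6, 4, 1, 3, 7, 11, 10, 8, 2, 14, 12]
arr[mid]=3<7: swap arr[3],arr[3]; lo=4,mid=4 → [6, 4, 1, 3, 7, 11, 10, 8, 2, 14, 12]
arr[mid]=7=7: mid=5
arr[mid]=11>7: swap arr[5],arr[8]; hi=7 → [6, 4, 1, 3, 7, 2, 10, 8, 11, 14, 12]
arr[mid]=2<7: swap arr[4],arr[5]; lo=5,mid=6 → [6, 4, 1, 3, 2, 7, 10, 8, 11, 14, 12]
arr[mid]=10>7: swap arr[6],arr[7]; hi=6 → [6, 4, 1, 3, 2, 7, 8, 10, 11, 14, 12]
arr[mid]=8>7: swap arr[6],arr[6]; hi=5 → [6, 4, 1, 3, 2, 7, 8, 10, 11, 14, 12]
end: lo=5, hi=5; arr = [6, 4, 1, 3, 2, 7, 8, 10, 11, 14, 12]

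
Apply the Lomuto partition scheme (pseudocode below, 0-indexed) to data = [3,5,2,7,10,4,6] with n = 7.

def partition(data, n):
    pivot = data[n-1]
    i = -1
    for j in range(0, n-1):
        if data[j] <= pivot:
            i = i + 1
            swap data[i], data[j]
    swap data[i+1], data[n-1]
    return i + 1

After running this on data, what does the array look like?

pivot=6, i=-1
j=0: 3≤6, i=0, swap(0,0) ⇒ [3,5,2,7,10,4,6]
j=1: 5≤6, i=1, swap(1,1) ⇒ [3,5,2,7,10,4,6]
j=2: 2≤6, i=2, swap(2,2) ⇒ [3,5,2,7,10,4,6]
j=3: 7>6, skip
j=4: 10>6, skip
j=5: 4≤6, i=3, swap(3,5) ⇒ [3,5,2,4,10,7,6]
swap(4,6) ⇒ [3,5,2,4,6,7,10]; return 4

[3,5,2,4,6,7,10]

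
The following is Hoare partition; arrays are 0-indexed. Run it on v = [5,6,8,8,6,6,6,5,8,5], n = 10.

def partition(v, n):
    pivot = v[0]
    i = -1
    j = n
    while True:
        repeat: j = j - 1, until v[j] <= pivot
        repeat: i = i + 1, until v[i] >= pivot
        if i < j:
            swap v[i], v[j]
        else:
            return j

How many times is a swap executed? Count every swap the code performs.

pivot=5
j stops at 9 (5), i stops at 0 (5); swap ⇒ [5,6,8,8,6,6,6,5,8,5]
j stops at 7 (5), i stops at 1 (6); swap ⇒ [5,5,8,8,6,6,6,6,8,5]
j stops at 1, i stops at 2; i≥j ⇒ return 1. v=[5,5,8,8,6,6,6,6,8,5]

2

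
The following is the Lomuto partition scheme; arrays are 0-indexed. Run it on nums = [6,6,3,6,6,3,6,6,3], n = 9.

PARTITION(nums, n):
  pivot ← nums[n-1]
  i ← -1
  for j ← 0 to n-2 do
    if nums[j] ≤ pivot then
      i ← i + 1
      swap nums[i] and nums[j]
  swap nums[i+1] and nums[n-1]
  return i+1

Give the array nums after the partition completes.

[3,3,3,6,6,6,6,6,6]

pivot = nums[8] = 3; i = -1
j=0: nums[0]=6 > 3 → no swap
j=1: nums[1]=6 > 3 → no swap
j=2: nums[2]=3 ≤ 3 → i=0, swap nums[0],nums[2] → [3,6,6,6,6,3,6,6,3]
j=3: nums[3]=6 > 3 → no swap
j=4: nums[4]=6 > 3 → no swap
j=5: nums[5]=3 ≤ 3 → i=1, swap nums[1],nums[5] → [3,3,6,6,6,6,6,6,3]
j=6: nums[6]=6 > 3 → no swap
j=7: nums[7]=6 > 3 → no swap
final swap nums[2],nums[8] → [3,3,3,6,6,6,6,6,6]; return 2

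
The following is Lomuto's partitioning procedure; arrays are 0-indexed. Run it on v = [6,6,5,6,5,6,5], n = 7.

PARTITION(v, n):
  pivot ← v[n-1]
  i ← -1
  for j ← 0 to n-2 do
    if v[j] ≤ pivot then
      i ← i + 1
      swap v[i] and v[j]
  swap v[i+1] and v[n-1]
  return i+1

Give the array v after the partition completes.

pivot=5, i=-1
j=0: 6>5, skip
j=1: 6>5, skip
j=2: 5≤5, i=0, swap(0,2) ⇒ [5,6,6,6,5,6,5]
j=3: 6>5, skip
j=4: 5≤5, i=1, swap(1,4) ⇒ [5,5,6,6,6,6,5]
j=5: 6>5, skip
swap(2,6) ⇒ [5,5,5,6,6,6,6]; return 2

[5,5,5,6,6,6,6]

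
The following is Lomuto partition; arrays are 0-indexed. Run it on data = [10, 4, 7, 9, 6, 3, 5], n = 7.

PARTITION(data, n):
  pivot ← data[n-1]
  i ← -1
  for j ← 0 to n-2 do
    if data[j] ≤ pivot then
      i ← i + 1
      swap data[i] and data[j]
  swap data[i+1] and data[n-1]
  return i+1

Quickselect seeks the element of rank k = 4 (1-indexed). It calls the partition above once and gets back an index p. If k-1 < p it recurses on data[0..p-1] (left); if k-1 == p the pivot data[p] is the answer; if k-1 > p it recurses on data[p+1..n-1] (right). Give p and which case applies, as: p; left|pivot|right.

pivot=5, i=-1
j=0: 10>5, skip
j=1: 4≤5, i=0, swap(0,1) ⇒ [4, 10, 7, 9, 6, 3, 5]
j=2: 7>5, skip
j=3: 9>5, skip
j=4: 6>5, skip
j=5: 3≤5, i=1, swap(1,5) ⇒ [4, 3, 7, 9, 6, 10, 5]
swap(2,6) ⇒ [4, 3, 5, 9, 6, 10, 7]; return 2
p = 2; k-1 = 3 > 2 ⇒ right

2; right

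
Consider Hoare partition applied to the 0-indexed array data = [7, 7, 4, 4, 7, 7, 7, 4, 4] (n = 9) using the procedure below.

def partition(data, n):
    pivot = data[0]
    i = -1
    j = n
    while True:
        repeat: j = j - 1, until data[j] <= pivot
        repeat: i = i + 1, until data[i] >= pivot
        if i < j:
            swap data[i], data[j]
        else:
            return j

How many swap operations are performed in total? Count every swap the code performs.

3

pivot = data[0] = 7; i = -1, j = 9
j→8 (data[8]=4≤7), i→0 (data[0]=7≥7); i<j, swap → [4, 7, 4, 4, 7, 7, 7, 4, 7]
j→7 (data[7]=4≤7), i→1 (data[1]=7≥7); i<j, swap → [4, 4, 4, 4, 7, 7, 7, 7, 7]
j→6 (data[6]=7≤7), i→4 (data[4]=7≥7); i<j, swap → [4, 4, 4, 4, 7, 7, 7, 7, 7]
j→5, i→5; i≥j, return j=5. data = [4, 4, 4, 4, 7, 7, 7, 7, 7]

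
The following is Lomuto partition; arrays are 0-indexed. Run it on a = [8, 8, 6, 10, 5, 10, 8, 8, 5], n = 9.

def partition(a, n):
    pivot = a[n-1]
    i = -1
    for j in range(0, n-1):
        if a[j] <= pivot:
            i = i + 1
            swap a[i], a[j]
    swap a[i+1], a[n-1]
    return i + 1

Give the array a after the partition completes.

[5, 5, 6, 10, 8, 10, 8, 8, 8]

pivot = a[8] = 5; i = -1
j=0: a[0]=8 > 5 → no swap
j=1: a[1]=8 > 5 → no swap
j=2: a[2]=6 > 5 → no swap
j=3: a[3]=10 > 5 → no swap
j=4: a[4]=5 ≤ 5 → i=0, swap a[0],a[4] → [5, 8, 6, 10, 8, 10, 8, 8, 5]
j=5: a[5]=10 > 5 → no swap
j=6: a[6]=8 > 5 → no swap
j=7: a[7]=8 > 5 → no swap
final swap a[1],a[8] → [5, 5, 6, 10, 8, 10, 8, 8, 8]; return 1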